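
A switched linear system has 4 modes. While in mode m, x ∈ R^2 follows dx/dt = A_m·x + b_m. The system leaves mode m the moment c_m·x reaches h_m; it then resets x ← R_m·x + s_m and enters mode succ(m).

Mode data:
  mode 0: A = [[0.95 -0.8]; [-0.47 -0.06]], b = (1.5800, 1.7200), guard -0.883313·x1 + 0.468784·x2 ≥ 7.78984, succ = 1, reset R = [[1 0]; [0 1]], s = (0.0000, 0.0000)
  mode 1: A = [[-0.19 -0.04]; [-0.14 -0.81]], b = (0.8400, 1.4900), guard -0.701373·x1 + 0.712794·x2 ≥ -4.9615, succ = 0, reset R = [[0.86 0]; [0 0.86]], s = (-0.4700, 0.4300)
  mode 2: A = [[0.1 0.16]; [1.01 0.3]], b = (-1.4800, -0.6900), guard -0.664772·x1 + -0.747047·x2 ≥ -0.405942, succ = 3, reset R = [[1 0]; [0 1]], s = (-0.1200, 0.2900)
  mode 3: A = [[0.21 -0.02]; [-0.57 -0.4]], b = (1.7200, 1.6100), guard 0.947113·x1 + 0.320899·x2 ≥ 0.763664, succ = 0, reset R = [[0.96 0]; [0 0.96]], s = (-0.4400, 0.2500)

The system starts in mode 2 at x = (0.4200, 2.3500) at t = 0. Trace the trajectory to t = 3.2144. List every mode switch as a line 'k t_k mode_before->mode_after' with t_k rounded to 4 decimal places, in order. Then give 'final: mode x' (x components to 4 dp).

Mode 2: guard c·x = -0.4059 hit at Δt = 1.4969 (t = 1.4969), x⁻ = (-1.3134, 1.7122) → reset → x⁺ = (-1.4334, 2.0022), jump to mode 3
Mode 3: guard c·x = 0.7637 hit at Δt = 0.8400 (t = 2.3369), x⁻ = (-0.1761, 2.8994) → reset → x⁺ = (-0.6090, 3.0334), jump to mode 0
Mode 0: flow for 0.8775 to horizon, guard not reached → x = (-3.4190, 5.0389)

1 1.4969 2->3
2 2.3369 3->0
final: 0 -3.4190 5.0389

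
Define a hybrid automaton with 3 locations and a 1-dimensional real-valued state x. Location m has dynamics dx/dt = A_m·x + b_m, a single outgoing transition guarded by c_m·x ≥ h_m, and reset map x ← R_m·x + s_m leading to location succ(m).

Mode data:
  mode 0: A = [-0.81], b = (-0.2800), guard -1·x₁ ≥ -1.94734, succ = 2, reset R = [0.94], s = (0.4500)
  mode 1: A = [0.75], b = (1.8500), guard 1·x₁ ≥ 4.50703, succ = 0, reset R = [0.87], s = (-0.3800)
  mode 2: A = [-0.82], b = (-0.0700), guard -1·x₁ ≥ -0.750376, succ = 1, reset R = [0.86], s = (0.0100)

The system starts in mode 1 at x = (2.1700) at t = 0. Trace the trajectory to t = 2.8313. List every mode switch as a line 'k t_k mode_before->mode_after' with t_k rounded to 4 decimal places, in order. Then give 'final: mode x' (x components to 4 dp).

Mode 1: guard c·x = 4.5070 hit at Δt = 0.5442 (t = 0.5442), x⁻ = (4.5070) → reset → x⁺ = (3.5411), jump to mode 0
Mode 0: guard c·x = -1.9473 hit at Δt = 0.6515 (t = 1.1957), x⁻ = (1.9473) → reset → x⁺ = (2.2805), jump to mode 2
Mode 2: guard c·x = -0.7504 hit at Δt = 1.2690 (t = 2.4647), x⁻ = (0.7504) → reset → x⁺ = (0.6553), jump to mode 1
Mode 1: flow for 0.3666 to horizon, guard not reached → x = (1.6433)

1 0.5442 1->0
2 1.1957 0->2
3 2.4647 2->1
final: 1 1.6433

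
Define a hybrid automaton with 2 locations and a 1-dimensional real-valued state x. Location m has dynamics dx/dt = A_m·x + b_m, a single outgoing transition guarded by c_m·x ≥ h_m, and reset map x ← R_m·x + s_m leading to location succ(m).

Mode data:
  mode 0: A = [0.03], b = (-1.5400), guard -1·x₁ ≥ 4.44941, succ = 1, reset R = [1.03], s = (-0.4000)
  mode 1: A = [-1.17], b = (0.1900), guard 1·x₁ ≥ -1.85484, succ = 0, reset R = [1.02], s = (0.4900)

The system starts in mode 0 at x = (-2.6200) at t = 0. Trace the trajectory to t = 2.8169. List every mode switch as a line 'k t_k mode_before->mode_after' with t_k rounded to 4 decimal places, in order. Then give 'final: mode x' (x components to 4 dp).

1 1.1115 0->1
2 1.9118 1->0
final: 0 -2.8535

Mode 0: guard c·x = 4.4494 hit at Δt = 1.1115 (t = 1.1115), x⁻ = (-4.4494) → reset → x⁺ = (-4.9829), jump to mode 1
Mode 1: guard c·x = -1.8548 hit at Δt = 0.8003 (t = 1.9118), x⁻ = (-1.8548) → reset → x⁺ = (-1.4019), jump to mode 0
Mode 0: flow for 0.9051 to horizon, guard not reached → x = (-2.8535)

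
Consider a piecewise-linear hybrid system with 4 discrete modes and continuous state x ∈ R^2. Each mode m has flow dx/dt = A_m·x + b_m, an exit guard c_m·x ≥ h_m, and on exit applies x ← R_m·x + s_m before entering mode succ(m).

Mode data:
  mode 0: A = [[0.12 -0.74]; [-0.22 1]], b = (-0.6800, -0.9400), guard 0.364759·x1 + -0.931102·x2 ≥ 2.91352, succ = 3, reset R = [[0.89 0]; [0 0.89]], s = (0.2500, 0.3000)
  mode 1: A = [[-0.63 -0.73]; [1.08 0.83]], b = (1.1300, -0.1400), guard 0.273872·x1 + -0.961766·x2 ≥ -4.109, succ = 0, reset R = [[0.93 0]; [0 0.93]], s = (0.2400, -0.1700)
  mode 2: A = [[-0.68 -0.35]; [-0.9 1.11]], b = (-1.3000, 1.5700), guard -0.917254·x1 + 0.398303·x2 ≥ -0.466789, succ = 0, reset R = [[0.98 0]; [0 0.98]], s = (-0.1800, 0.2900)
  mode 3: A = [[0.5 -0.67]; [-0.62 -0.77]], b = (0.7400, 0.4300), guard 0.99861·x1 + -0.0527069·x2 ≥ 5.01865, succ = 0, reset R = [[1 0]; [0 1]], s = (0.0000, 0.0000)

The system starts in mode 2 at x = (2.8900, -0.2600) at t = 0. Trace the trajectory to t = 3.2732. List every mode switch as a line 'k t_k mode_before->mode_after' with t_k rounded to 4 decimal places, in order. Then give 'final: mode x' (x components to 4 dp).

1 1.4829 2->0
2 2.4171 0->3
final: 3 3.0842 -1.6908

Mode 2: guard c·x = -0.4668 hit at Δt = 1.4829 (t = 1.4829), x⁻ = (0.1160, -0.9049) → reset → x⁺ = (-0.0663, -0.5968), jump to mode 0
Mode 0: guard c·x = 2.9135 hit at Δt = 0.9342 (t = 2.4171), x⁻ = (0.4041, -2.9708) → reset → x⁺ = (0.6097, -2.3440), jump to mode 3
Mode 3: flow for 0.8561 to horizon, guard not reached → x = (3.0842, -1.6908)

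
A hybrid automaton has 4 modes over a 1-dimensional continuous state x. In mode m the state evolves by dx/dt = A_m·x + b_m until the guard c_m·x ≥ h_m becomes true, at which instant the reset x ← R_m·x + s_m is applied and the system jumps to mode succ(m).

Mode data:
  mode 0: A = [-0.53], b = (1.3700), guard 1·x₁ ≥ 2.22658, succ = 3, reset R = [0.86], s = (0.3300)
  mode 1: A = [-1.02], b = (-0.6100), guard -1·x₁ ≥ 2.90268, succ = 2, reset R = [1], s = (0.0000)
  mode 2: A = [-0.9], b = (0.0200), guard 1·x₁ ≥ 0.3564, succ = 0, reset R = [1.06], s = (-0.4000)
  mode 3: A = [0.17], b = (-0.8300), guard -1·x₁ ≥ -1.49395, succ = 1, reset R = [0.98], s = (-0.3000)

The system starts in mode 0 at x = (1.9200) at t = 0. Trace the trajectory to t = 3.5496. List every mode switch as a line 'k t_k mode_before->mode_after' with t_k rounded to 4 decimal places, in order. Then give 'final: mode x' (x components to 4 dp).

Mode 0: guard c·x = 2.2266 hit at Δt = 1.1664 (t = 1.1664), x⁻ = (2.2266) → reset → x⁺ = (2.2449), jump to mode 3
Mode 3: guard c·x = -1.4939 hit at Δt = 1.4737 (t = 2.6401), x⁻ = (1.4939) → reset → x⁺ = (1.1641), jump to mode 1
Mode 1: flow for 0.9095 to horizon, guard not reached → x = (0.0988)

1 1.1664 0->3
2 2.6401 3->1
final: 1 0.0988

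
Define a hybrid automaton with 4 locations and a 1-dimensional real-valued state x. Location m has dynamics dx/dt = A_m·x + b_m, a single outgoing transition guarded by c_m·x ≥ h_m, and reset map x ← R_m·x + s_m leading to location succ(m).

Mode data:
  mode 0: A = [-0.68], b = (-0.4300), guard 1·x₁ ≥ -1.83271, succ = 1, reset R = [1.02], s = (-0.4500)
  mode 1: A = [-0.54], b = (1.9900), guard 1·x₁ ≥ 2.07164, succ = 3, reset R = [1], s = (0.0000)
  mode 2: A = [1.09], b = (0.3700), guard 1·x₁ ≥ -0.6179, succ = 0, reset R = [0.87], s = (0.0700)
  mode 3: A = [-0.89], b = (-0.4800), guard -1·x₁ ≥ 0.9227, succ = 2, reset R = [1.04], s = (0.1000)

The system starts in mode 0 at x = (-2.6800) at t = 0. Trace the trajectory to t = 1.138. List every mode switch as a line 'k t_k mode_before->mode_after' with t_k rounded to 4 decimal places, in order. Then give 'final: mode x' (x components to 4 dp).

Mode 0: guard c·x = -1.8327 hit at Δt = 0.7854 (t = 0.7854), x⁻ = (-1.8327) → reset → x⁺ = (-2.3194), jump to mode 1
Mode 1: flow for 0.3526 to horizon, guard not reached → x = (-1.2783)

1 0.7854 0->1
final: 1 -1.2783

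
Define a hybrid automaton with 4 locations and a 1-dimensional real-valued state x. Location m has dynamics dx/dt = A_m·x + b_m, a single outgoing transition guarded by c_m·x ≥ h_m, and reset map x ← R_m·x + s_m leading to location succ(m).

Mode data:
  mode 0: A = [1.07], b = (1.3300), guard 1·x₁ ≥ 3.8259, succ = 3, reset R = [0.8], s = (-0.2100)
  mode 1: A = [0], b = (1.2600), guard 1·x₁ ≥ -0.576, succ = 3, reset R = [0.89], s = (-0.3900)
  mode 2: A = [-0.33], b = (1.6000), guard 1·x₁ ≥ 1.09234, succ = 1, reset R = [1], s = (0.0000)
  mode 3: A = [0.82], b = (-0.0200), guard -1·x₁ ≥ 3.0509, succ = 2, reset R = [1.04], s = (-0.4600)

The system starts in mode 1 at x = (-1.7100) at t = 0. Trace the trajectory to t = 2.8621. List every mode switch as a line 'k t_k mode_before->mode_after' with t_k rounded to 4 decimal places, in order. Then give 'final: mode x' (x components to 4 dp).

Mode 1: guard c·x = -0.5760 hit at Δt = 0.9000 (t = 0.9000), x⁻ = (-0.5760) → reset → x⁺ = (-0.9026), jump to mode 3
Mode 3: guard c·x = 3.0509 hit at Δt = 1.4624 (t = 2.3624), x⁻ = (-3.0509) → reset → x⁺ = (-3.6329), jump to mode 2
Mode 2: flow for 0.4997 to horizon, guard not reached → x = (-2.3436)

1 0.9000 1->3
2 2.3624 3->2
final: 2 -2.3436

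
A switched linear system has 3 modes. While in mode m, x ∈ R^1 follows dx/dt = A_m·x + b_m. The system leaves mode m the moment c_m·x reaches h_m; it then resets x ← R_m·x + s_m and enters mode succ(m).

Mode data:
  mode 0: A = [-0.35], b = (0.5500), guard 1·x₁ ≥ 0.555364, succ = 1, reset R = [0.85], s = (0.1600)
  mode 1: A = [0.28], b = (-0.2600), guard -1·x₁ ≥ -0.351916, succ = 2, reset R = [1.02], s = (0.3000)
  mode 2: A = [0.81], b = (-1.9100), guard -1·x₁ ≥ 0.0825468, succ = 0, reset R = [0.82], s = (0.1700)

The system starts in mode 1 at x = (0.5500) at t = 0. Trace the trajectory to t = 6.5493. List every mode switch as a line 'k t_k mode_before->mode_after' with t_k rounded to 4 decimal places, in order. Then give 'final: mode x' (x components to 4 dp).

1 1.5030 1->2
2 1.9501 2->0
3 3.0036 0->1
4 5.3792 1->2
5 5.8263 2->0
final: 0 0.4308

Mode 1: guard c·x = -0.3519 hit at Δt = 1.5030 (t = 1.5030), x⁻ = (0.3519) → reset → x⁺ = (0.6590), jump to mode 2
Mode 2: guard c·x = 0.0825 hit at Δt = 0.4471 (t = 1.9501), x⁻ = (-0.0825) → reset → x⁺ = (0.1023), jump to mode 0
Mode 0: guard c·x = 0.5554 hit at Δt = 1.0535 (t = 3.0036), x⁻ = (0.5554) → reset → x⁺ = (0.6321), jump to mode 1
Mode 1: guard c·x = -0.3519 hit at Δt = 2.3756 (t = 5.3792), x⁻ = (0.3519) → reset → x⁺ = (0.6590), jump to mode 2
Mode 2: guard c·x = 0.0825 hit at Δt = 0.4471 (t = 5.8263), x⁻ = (-0.0825) → reset → x⁺ = (0.1023), jump to mode 0
Mode 0: flow for 0.7230 to horizon, guard not reached → x = (0.4308)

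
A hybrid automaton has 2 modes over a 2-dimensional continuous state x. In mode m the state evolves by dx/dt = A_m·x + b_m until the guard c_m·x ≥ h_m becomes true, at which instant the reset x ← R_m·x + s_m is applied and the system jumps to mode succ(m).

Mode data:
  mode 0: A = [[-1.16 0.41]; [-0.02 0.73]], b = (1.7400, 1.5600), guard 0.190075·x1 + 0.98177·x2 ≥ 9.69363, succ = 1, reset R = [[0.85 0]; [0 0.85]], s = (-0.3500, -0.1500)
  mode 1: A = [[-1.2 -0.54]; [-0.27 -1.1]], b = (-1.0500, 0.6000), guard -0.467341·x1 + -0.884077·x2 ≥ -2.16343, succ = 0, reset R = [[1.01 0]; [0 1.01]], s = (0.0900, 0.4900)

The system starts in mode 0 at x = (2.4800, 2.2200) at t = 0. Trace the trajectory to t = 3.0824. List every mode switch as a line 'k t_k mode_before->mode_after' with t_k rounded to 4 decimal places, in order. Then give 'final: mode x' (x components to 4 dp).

1 1.3265 0->1
2 2.2812 1->0
final: 0 1.7573 8.1313

Mode 0: guard c·x = 9.6936 hit at Δt = 1.3265 (t = 1.3265), x⁻ = (3.3860, 9.2181) → reset → x⁺ = (2.5281, 7.6854), jump to mode 1
Mode 1: guard c·x = -2.1634 hit at Δt = 0.9547 (t = 2.2812), x⁻ = (-1.1728, 3.0671) → reset → x⁺ = (-1.0945, 3.5877), jump to mode 0
Mode 0: flow for 0.8012 to horizon, guard not reached → x = (1.7573, 8.1313)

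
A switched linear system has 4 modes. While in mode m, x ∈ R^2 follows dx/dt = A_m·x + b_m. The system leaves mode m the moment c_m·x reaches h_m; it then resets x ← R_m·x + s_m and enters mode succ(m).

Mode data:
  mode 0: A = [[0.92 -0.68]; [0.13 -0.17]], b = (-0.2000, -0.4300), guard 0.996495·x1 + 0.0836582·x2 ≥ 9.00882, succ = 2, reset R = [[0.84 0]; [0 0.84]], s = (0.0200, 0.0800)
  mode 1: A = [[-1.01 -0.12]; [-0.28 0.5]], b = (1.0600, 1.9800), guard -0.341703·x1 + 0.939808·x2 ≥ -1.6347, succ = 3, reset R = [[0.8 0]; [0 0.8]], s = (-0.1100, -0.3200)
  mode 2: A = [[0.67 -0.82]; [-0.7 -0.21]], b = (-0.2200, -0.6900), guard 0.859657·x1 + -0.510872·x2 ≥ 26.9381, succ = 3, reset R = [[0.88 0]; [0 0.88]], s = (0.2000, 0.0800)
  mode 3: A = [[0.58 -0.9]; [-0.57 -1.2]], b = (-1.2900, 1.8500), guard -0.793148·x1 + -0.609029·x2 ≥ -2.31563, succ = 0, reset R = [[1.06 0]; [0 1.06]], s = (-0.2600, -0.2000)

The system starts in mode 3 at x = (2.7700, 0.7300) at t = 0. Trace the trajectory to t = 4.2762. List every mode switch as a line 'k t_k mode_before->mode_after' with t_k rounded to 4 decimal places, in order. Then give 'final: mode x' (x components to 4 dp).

Mode 3: guard c·x = -2.3156 hit at Δt = 0.7899 (t = 0.7899), x⁻ = (2.5683, 0.4575) → reset → x⁺ = (2.4624, 0.2849), jump to mode 0
Mode 0: guard c·x = 9.0088 hit at Δt = 1.5637 (t = 2.3536), x⁻ = (8.9949, 0.5437) → reset → x⁺ = (7.5757, 0.5367), jump to mode 2
Mode 2: guard c·x = 26.9381 hit at Δt = 1.3161 (t = 3.6697), x⁻ = (24.3680, -11.7250) → reset → x⁺ = (21.6439, -10.2380), jump to mode 3
Mode 3: flow for 0.6065 to horizon, guard not reached → x = (36.6534, -11.4069)

1 0.7899 3->0
2 2.3536 0->2
3 3.6697 2->3
final: 3 36.6534 -11.4069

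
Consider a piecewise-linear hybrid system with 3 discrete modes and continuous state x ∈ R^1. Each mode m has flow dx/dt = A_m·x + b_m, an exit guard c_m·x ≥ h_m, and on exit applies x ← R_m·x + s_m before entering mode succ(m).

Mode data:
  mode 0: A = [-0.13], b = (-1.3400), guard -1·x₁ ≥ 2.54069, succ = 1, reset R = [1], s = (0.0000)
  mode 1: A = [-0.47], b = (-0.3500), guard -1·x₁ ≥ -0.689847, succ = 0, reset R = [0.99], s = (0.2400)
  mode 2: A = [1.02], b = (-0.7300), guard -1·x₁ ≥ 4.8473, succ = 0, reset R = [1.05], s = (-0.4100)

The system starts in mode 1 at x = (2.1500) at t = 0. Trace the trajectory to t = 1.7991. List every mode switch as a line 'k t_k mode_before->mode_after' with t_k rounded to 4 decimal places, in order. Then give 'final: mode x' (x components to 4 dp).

Mode 1: guard c·x = -0.6898 hit at Δt = 1.4937 (t = 1.4937), x⁻ = (0.6898) → reset → x⁺ = (0.9229), jump to mode 0
Mode 0: flow for 0.3054 to horizon, guard not reached → x = (0.4858)

1 1.4937 1->0
final: 0 0.4858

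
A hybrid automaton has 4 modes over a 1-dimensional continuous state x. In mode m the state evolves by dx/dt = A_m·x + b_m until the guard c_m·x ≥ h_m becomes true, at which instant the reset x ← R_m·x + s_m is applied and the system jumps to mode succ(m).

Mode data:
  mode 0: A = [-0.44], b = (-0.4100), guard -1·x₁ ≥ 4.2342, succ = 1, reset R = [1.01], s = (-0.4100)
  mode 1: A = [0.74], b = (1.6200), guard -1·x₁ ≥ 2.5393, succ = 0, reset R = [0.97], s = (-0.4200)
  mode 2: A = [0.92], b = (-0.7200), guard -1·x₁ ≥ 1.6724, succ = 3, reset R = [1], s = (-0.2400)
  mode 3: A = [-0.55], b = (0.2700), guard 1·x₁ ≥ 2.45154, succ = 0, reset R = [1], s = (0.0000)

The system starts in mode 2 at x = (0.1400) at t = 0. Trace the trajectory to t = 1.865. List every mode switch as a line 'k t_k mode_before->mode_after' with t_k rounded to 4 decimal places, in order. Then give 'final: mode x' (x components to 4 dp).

Mode 2: guard c·x = 1.6724 hit at Δt = 1.4569 (t = 1.4569), x⁻ = (-1.6724) → reset → x⁺ = (-1.9124), jump to mode 3
Mode 3: flow for 0.4081 to horizon, guard not reached → x = (-1.4292)

1 1.4569 2->3
final: 3 -1.4292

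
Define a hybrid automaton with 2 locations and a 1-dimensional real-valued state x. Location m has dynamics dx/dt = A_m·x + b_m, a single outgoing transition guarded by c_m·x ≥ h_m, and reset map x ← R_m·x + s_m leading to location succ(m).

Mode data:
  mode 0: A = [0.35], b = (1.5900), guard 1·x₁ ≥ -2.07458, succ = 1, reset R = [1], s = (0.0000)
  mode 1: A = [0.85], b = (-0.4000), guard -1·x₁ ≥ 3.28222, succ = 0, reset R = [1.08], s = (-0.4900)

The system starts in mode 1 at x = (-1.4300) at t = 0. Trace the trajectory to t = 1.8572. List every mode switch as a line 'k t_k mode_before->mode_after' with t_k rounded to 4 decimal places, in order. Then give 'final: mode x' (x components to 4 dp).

Mode 1: guard c·x = 3.2822 hit at Δt = 0.8004 (t = 0.8004), x⁻ = (-3.2822) → reset → x⁺ = (-4.0348), jump to mode 0
Mode 0: flow for 1.0568 to horizon, guard not reached → x = (-3.8074)

1 0.8004 1->0
final: 0 -3.8074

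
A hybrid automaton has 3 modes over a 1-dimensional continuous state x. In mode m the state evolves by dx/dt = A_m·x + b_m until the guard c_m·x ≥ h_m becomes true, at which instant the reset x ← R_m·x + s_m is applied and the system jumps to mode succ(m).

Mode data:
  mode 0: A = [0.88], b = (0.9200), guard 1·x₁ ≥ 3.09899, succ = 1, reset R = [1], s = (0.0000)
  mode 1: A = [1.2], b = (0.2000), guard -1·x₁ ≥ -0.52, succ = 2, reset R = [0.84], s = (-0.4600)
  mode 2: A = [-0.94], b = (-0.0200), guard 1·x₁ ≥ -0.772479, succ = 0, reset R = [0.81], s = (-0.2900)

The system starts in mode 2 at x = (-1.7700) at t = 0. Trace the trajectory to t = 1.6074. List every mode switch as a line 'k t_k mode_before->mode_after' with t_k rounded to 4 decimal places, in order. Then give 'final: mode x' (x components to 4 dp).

Mode 2: guard c·x = -0.7725 hit at Δt = 0.8989 (t = 0.8989), x⁻ = (-0.7725) → reset → x⁺ = (-0.9157), jump to mode 0
Mode 0: flow for 0.7085 to horizon, guard not reached → x = (-0.8034)

1 0.8989 2->0
final: 0 -0.8034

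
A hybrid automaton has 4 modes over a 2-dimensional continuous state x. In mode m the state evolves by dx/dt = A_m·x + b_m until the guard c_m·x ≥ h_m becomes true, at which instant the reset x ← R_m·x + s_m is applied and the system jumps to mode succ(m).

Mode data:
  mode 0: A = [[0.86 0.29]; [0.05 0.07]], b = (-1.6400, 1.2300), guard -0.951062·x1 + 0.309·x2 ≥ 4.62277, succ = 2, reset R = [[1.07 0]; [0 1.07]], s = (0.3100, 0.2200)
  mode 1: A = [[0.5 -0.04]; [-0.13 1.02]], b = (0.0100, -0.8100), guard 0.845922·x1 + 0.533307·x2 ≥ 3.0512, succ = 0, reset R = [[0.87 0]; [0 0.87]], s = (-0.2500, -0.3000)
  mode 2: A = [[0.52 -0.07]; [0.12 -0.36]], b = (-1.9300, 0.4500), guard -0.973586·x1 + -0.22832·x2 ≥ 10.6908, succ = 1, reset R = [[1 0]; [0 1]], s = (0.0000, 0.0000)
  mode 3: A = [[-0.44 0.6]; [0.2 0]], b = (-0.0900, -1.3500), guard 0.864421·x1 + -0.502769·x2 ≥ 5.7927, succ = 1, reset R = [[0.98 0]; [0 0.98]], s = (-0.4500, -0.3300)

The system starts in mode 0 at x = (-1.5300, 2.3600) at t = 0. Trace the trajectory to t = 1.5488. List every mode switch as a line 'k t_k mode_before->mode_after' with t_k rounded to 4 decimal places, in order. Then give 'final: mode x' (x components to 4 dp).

Mode 0: guard c·x = 4.6228 hit at Δt = 0.7472 (t = 0.7472), x⁻ = (-3.7778, 3.3327) → reset → x⁺ = (-3.7323, 3.7860), jump to mode 2
Mode 2: flow for 0.8016 to horizon, guard not reached → x = (-7.8097, 2.6713)

1 0.7472 0->2
final: 2 -7.8097 2.6713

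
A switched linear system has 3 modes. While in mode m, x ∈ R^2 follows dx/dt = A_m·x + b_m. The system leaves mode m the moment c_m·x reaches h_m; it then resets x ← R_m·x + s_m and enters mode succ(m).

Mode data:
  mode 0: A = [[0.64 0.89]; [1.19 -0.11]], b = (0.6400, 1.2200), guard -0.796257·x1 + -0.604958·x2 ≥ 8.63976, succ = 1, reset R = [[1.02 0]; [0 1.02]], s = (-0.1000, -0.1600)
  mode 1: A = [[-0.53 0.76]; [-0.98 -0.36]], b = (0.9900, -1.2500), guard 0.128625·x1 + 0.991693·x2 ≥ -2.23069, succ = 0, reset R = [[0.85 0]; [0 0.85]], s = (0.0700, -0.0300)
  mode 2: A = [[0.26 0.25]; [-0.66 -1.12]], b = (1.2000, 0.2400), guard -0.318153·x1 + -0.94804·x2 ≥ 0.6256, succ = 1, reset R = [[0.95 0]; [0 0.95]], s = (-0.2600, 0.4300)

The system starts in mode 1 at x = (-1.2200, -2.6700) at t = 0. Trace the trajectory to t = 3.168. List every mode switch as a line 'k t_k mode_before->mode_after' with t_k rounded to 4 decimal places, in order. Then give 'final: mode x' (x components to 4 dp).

1 0.6803 1->0
2 2.2183 0->1
3 2.8388 1->0
final: 0 -6.5528 -3.0379

Mode 1: guard c·x = -2.2307 hit at Δt = 0.6803 (t = 0.6803), x⁻ = (-1.3052, -2.0801) → reset → x⁺ = (-1.0394, -1.7981), jump to mode 0
Mode 0: guard c·x = 8.6398 hit at Δt = 1.5380 (t = 2.2183), x⁻ = (-6.8803, -5.2256) → reset → x⁺ = (-7.1179, -5.4902), jump to mode 1
Mode 1: guard c·x = -2.2307 hit at Δt = 0.6205 (t = 2.8388), x⁻ = (-5.9017, -1.4839) → reset → x⁺ = (-4.9464, -1.2913), jump to mode 0
Mode 0: flow for 0.3292 to horizon, guard not reached → x = (-6.5528, -3.0379)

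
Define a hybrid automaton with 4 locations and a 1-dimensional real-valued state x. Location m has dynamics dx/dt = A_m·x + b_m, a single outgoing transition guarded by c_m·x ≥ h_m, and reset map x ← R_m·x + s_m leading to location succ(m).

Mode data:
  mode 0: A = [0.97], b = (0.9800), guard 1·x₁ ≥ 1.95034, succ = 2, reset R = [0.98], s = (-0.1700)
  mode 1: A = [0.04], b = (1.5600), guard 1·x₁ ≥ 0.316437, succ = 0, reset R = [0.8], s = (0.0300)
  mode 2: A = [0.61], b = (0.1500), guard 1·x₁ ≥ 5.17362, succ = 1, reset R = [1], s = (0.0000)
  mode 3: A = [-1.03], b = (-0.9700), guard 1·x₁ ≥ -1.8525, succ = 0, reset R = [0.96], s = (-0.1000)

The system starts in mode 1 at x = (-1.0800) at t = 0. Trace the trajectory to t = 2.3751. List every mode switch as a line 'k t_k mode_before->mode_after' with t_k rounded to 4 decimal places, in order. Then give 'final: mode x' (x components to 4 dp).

1 0.9041 1->0
2 1.7578 0->2
final: 2 2.6500

Mode 1: guard c·x = 0.3164 hit at Δt = 0.9041 (t = 0.9041), x⁻ = (0.3164) → reset → x⁺ = (0.2831), jump to mode 0
Mode 0: guard c·x = 1.9503 hit at Δt = 0.8537 (t = 1.7578), x⁻ = (1.9503) → reset → x⁺ = (1.7413), jump to mode 2
Mode 2: flow for 0.6173 to horizon, guard not reached → x = (2.6500)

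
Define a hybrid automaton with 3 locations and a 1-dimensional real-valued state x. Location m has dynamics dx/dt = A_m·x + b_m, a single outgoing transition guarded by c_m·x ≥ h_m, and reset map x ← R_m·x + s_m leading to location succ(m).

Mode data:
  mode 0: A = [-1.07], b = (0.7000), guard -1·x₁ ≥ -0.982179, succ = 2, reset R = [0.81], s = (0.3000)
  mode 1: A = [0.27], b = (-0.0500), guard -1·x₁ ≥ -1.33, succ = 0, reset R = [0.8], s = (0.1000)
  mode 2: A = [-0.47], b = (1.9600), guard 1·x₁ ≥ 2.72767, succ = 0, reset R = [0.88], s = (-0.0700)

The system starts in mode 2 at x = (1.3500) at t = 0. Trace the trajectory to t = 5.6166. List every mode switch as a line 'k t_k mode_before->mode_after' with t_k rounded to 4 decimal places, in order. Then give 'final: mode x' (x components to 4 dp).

Mode 2: guard c·x = 2.7277 hit at Δt = 1.4264 (t = 1.4264), x⁻ = (2.7277) → reset → x⁺ = (2.3303), jump to mode 0
Mode 0: guard c·x = -0.9822 hit at Δt = 1.5246 (t = 2.9510), x⁻ = (0.9822) → reset → x⁺ = (1.0956), jump to mode 2
Mode 2: guard c·x = 2.7277 hit at Δt = 1.6102 (t = 4.5612), x⁻ = (2.7277) → reset → x⁺ = (2.3303), jump to mode 0
Mode 0: flow for 1.0554 to horizon, guard not reached → x = (1.1960)

1 1.4264 2->0
2 2.9510 0->2
3 4.5612 2->0
final: 0 1.1960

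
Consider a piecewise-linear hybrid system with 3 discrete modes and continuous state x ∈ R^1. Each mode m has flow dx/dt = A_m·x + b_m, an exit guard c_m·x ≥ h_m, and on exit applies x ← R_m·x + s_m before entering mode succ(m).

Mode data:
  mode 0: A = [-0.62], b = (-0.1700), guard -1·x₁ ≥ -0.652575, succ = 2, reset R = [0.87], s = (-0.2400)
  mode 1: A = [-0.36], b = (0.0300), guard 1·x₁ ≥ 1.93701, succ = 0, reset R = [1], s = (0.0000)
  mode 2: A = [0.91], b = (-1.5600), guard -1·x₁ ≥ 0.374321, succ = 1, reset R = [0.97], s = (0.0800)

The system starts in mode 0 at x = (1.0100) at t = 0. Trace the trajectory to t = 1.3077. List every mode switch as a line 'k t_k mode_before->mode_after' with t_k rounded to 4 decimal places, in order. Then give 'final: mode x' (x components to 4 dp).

Mode 0: guard c·x = -0.6526 hit at Δt = 0.5261 (t = 0.5261), x⁻ = (0.6526) → reset → x⁺ = (0.3277), jump to mode 2
Mode 2: guard c·x = 0.3743 hit at Δt = 0.4502 (t = 0.9763), x⁻ = (-0.3743) → reset → x⁺ = (-0.2831), jump to mode 1
Mode 1: flow for 0.3314 to horizon, guard not reached → x = (-0.2419)

1 0.5261 0->2
2 0.9763 2->1
final: 1 -0.2419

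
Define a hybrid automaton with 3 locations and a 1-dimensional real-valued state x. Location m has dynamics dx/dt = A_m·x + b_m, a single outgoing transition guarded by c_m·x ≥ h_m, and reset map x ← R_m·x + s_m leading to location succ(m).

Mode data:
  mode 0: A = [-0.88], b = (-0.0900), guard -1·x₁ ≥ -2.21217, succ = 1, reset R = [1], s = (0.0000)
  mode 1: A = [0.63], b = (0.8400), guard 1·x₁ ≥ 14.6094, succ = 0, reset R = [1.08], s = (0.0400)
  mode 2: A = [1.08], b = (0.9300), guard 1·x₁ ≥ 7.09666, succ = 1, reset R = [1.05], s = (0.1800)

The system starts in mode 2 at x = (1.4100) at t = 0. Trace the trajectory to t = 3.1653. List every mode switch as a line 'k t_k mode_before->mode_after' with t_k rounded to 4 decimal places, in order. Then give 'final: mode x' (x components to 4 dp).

Mode 2: guard c·x = 7.0967 hit at Δt = 1.1610 (t = 1.1610), x⁻ = (7.0967) → reset → x⁺ = (7.6315), jump to mode 1
Mode 1: guard c·x = 14.6094 hit at Δt = 0.9138 (t = 2.0748), x⁻ = (14.6094) → reset → x⁺ = (15.8182), jump to mode 0
Mode 0: flow for 1.0905 to horizon, guard not reached → x = (5.9957)

1 1.1610 2->1
2 2.0748 1->0
final: 0 5.9957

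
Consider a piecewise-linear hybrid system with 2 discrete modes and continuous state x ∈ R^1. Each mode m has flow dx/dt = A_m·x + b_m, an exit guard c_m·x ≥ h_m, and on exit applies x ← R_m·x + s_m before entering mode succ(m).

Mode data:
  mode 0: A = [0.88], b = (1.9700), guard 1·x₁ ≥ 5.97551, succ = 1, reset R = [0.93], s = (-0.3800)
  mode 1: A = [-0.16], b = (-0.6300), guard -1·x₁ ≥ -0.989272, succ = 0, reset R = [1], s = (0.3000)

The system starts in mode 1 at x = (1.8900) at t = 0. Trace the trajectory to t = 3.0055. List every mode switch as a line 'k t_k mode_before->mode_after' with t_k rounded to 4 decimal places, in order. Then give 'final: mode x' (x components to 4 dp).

1 1.0494 1->0
2 2.0098 0->1
final: 1 3.8349

Mode 1: guard c·x = -0.9893 hit at Δt = 1.0494 (t = 1.0494), x⁻ = (0.9893) → reset → x⁺ = (1.2893), jump to mode 0
Mode 0: guard c·x = 5.9755 hit at Δt = 0.9604 (t = 2.0098), x⁻ = (5.9755) → reset → x⁺ = (5.1772), jump to mode 1
Mode 1: flow for 0.9957 to horizon, guard not reached → x = (3.8349)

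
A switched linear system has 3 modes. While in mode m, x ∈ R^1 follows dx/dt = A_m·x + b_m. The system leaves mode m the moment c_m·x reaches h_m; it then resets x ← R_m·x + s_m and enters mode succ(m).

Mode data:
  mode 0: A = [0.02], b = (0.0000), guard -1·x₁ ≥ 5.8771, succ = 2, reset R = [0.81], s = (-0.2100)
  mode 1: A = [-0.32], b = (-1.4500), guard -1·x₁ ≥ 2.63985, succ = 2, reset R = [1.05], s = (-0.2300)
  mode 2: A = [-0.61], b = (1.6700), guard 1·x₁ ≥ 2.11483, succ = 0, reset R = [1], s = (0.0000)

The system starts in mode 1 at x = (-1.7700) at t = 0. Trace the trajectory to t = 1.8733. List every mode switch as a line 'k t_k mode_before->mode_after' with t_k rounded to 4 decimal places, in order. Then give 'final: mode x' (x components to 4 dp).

Mode 1: guard c·x = 2.6399 hit at Δt = 1.1824 (t = 1.1824), x⁻ = (-2.6399) → reset → x⁺ = (-3.0018), jump to mode 2
Mode 2: flow for 0.6909 to horizon, guard not reached → x = (-1.0280)

1 1.1824 1->2
final: 2 -1.0280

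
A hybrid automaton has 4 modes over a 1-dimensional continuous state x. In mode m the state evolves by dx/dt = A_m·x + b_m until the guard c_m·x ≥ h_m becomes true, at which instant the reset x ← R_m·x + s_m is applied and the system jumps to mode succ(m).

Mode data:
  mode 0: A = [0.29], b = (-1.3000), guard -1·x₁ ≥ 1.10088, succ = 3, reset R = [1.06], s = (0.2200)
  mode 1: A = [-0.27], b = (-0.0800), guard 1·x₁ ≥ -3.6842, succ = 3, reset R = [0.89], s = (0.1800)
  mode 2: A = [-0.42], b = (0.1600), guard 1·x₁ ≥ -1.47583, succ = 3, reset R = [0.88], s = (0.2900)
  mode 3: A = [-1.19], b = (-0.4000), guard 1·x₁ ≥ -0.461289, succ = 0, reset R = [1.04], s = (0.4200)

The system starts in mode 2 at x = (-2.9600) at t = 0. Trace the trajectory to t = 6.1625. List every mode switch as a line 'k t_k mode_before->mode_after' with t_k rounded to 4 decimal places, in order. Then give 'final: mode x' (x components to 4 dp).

1 1.3986 2->3
2 2.8117 3->0
3 3.5233 0->3
4 4.8554 3->0
5 5.5670 0->3
final: 3 -0.6368

Mode 2: guard c·x = -1.4758 hit at Δt = 1.3986 (t = 1.3986), x⁻ = (-1.4758) → reset → x⁺ = (-1.0087), jump to mode 3
Mode 3: guard c·x = -0.4613 hit at Δt = 1.4131 (t = 2.8117), x⁻ = (-0.4613) → reset → x⁺ = (-0.0597), jump to mode 0
Mode 0: guard c·x = 1.1009 hit at Δt = 0.7116 (t = 3.5233), x⁻ = (-1.1009) → reset → x⁺ = (-0.9469), jump to mode 3
Mode 3: guard c·x = -0.4613 hit at Δt = 1.3321 (t = 4.8554), x⁻ = (-0.4613) → reset → x⁺ = (-0.0597), jump to mode 0
Mode 0: guard c·x = 1.1009 hit at Δt = 0.7116 (t = 5.5670), x⁻ = (-1.1009) → reset → x⁺ = (-0.9469), jump to mode 3
Mode 3: flow for 0.5955 to horizon, guard not reached → x = (-0.6368)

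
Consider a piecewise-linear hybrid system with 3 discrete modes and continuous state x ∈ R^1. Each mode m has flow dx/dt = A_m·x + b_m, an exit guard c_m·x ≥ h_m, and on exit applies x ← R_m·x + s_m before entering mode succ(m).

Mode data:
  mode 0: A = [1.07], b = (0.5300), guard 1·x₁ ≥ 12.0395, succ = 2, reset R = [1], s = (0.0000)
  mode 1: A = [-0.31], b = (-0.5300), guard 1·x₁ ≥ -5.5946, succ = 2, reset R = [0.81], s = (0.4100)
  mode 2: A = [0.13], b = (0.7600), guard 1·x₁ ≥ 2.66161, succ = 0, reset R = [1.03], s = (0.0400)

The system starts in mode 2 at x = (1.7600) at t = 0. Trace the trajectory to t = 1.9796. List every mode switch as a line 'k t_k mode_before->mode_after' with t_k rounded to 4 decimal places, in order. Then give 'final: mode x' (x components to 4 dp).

Mode 2: guard c·x = 2.6616 hit at Δt = 0.8617 (t = 0.8617), x⁻ = (2.6616) → reset → x⁺ = (2.7815), jump to mode 0
Mode 0: flow for 1.1179 to horizon, guard not reached → x = (10.3422)

1 0.8617 2->0
final: 0 10.3422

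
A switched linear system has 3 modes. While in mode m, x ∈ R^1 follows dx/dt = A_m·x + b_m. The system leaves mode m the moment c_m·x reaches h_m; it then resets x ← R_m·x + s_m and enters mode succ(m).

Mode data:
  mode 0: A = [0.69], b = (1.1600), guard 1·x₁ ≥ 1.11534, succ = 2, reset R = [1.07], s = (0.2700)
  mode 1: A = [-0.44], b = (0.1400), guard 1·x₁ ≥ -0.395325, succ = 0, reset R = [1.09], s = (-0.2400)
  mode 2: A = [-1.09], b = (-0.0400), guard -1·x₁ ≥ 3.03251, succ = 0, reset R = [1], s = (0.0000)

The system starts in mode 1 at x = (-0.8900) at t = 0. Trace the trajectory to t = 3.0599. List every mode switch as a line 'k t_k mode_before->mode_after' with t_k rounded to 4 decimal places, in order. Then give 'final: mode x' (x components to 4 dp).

Mode 1: guard c·x = -0.3953 hit at Δt = 1.1970 (t = 1.1970), x⁻ = (-0.3953) → reset → x⁺ = (-0.6709), jump to mode 0
Mode 0: guard c·x = 1.1153 hit at Δt = 1.4756 (t = 2.6726), x⁻ = (1.1153) → reset → x⁺ = (1.4634), jump to mode 2
Mode 2: flow for 0.3873 to horizon, guard not reached → x = (0.9468)

1 1.1970 1->0
2 2.6726 0->2
final: 2 0.9468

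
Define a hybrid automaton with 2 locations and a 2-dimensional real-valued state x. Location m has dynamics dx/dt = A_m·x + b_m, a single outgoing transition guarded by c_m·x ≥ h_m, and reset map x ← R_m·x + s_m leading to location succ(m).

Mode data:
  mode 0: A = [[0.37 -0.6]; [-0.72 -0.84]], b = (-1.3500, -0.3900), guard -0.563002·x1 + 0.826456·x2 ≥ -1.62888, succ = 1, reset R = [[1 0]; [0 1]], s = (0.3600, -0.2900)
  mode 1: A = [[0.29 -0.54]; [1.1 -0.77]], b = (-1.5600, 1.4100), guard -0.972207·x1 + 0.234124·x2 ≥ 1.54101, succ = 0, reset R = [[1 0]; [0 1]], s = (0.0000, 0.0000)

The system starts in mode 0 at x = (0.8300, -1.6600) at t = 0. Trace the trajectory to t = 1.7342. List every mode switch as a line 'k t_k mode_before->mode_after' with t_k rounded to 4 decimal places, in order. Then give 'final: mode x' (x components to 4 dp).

1 0.6046 0->1
final: 1 -0.3483 0.6965

Mode 0: guard c·x = -1.6289 hit at Δt = 0.6046 (t = 0.6046), x⁻ = (0.7559, -1.4560) → reset → x⁺ = (1.1159, -1.7460), jump to mode 1
Mode 1: flow for 1.1296 to horizon, guard not reached → x = (-0.3483, 0.6965)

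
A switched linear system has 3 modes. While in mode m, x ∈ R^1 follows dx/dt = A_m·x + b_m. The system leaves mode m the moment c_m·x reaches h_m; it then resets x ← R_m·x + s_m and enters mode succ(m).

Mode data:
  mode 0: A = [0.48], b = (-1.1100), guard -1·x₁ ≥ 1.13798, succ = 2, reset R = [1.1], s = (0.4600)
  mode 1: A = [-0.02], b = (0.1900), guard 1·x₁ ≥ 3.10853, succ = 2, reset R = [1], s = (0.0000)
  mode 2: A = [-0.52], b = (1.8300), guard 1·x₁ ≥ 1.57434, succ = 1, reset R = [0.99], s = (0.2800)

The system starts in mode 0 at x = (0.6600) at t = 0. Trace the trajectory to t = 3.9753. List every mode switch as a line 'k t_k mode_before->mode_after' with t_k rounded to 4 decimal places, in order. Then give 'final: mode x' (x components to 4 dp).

Mode 0: guard c·x = 1.1380 hit at Δt = 1.5338 (t = 1.5338), x⁻ = (-1.1380) → reset → x⁺ = (-0.7918), jump to mode 2
Mode 2: guard c·x = 1.5743 hit at Δt = 1.5307 (t = 3.0645), x⁻ = (1.5743) → reset → x⁺ = (1.8386), jump to mode 1
Mode 1: flow for 0.9108 to horizon, guard not reached → x = (1.9769)

1 1.5338 0->2
2 3.0645 2->1
final: 1 1.9769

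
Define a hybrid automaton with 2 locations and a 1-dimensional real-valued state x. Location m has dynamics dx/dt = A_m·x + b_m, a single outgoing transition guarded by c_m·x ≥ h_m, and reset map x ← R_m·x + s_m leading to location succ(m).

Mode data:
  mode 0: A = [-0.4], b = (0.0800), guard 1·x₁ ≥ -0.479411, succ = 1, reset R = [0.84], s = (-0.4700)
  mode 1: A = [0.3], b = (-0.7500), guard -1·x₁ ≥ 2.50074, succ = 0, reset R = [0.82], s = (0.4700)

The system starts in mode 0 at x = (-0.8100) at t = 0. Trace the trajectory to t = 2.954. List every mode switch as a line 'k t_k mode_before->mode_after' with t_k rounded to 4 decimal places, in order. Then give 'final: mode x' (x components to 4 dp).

Mode 0: guard c·x = -0.4794 hit at Δt = 0.9912 (t = 0.9912), x⁻ = (-0.4794) → reset → x⁺ = (-0.8727), jump to mode 1
Mode 1: guard c·x = 2.5007 hit at Δt = 1.3129 (t = 2.3041), x⁻ = (-2.5007) → reset → x⁺ = (-1.5806), jump to mode 0
Mode 0: flow for 0.6499 to horizon, guard not reached → x = (-1.1730)

1 0.9912 0->1
2 2.3041 1->0
final: 0 -1.1730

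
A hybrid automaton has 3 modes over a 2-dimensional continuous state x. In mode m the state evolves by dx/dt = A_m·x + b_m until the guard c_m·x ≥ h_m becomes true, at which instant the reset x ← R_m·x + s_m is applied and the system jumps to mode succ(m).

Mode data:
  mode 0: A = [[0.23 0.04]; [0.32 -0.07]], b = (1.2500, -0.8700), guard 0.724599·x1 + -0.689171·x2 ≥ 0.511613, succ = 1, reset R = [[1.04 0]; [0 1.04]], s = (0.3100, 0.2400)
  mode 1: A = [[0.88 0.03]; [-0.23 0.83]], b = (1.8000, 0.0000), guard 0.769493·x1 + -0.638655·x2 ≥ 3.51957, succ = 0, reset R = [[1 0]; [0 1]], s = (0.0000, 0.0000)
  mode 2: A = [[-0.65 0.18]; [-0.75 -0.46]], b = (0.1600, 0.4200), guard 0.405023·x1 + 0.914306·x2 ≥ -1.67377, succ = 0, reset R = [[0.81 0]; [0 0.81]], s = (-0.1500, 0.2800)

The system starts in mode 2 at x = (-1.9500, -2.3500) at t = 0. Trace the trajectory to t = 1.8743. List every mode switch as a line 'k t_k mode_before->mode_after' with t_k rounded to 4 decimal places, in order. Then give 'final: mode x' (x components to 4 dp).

1 0.4720 2->0
2 1.1742 0->1
final: 1 0.9615 -2.3103

Mode 2: guard c·x = -1.6738 hit at Δt = 0.4720 (t = 0.4720), x⁻ = (-1.4938, -1.1689) → reset → x⁺ = (-1.3599, -0.6668), jump to mode 0
Mode 0: guard c·x = 0.5116 hit at Δt = 0.7022 (t = 1.1742), x⁻ = (-0.6782, -1.4554) → reset → x⁺ = (-0.3953, -1.2737), jump to mode 1
Mode 1: flow for 0.7001 to horizon, guard not reached → x = (0.9615, -2.3103)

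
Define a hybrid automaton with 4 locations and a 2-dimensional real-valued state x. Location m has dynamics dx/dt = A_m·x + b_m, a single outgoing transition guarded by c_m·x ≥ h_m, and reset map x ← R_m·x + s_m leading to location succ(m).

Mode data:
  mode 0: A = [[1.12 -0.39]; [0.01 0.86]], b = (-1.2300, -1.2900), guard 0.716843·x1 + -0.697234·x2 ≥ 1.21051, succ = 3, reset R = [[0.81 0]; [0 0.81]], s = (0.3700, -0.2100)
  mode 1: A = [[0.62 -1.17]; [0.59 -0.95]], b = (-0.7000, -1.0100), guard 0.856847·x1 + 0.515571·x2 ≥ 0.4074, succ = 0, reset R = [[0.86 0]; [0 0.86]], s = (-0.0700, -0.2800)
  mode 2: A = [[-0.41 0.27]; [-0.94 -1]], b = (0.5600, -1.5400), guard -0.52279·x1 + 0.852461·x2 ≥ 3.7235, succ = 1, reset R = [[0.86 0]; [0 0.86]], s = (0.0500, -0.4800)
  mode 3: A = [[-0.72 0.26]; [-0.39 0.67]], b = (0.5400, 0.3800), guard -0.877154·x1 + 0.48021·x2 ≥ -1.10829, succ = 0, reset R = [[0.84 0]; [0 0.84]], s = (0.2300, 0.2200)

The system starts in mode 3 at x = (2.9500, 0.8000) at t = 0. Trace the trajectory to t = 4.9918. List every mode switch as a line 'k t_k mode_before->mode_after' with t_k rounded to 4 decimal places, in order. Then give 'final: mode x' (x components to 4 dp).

1 1.4245 3->0
2 2.1642 0->3
3 4.0698 3->0
4 4.3382 0->3
final: 3 0.9604 -1.1005

Mode 3: guard c·x = -1.1083 hit at Δt = 1.4245 (t = 1.4245), x⁻ = (1.7140, 0.8228) → reset → x⁺ = (1.6697, 0.9112), jump to mode 0
Mode 0: guard c·x = 1.2105 hit at Δt = 0.7397 (t = 2.1642), x⁻ = (2.0839, 0.4064) → reset → x⁺ = (2.0580, 0.1192), jump to mode 3
Mode 3: guard c·x = -1.1083 hit at Δt = 1.9056 (t = 4.0698), x⁻ = (1.0203, -0.4442) → reset → x⁺ = (1.0871, -0.1531), jump to mode 0
Mode 0: guard c·x = 1.2105 hit at Δt = 0.2684 (t = 4.3382), x⁻ = (1.1256, -0.5789) → reset → x⁺ = (1.2817, -0.6789), jump to mode 3
Mode 3: flow for 0.6536 to horizon, guard not reached → x = (0.9604, -1.1005)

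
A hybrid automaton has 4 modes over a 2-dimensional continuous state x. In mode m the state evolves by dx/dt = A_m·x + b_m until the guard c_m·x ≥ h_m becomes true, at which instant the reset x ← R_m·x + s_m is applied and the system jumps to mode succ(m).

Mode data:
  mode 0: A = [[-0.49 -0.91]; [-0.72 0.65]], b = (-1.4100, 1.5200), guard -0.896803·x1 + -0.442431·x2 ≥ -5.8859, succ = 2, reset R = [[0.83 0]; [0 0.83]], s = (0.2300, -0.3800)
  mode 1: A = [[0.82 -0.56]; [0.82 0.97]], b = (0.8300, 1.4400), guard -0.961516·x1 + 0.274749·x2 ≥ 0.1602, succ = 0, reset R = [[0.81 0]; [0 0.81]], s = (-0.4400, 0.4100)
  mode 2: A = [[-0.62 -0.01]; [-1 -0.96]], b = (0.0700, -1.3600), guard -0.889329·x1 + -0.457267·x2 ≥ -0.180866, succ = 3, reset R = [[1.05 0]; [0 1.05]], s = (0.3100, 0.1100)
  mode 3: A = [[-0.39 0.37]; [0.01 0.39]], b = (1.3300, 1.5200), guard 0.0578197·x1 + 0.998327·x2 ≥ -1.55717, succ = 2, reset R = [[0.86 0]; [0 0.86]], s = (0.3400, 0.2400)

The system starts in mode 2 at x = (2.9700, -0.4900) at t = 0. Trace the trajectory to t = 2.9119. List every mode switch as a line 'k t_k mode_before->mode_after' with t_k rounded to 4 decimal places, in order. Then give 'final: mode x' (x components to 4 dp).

Mode 2: guard c·x = -0.1809 hit at Δt = 1.1747 (t = 1.1747), x⁻ = (1.5084, -2.5381) → reset → x⁺ = (1.8938, -2.5550), jump to mode 3
Mode 3: guard c·x = -1.5572 hit at Δt = 1.2779 (t = 2.4526), x⁻ = (1.7046, -1.6585) → reset → x⁺ = (1.8060, -1.1863), jump to mode 2
Mode 2: flow for 0.4593 to horizon, guard not reached → x = (1.3927, -1.8531)

1 1.1747 2->3
2 2.4526 3->2
final: 2 1.3927 -1.8531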